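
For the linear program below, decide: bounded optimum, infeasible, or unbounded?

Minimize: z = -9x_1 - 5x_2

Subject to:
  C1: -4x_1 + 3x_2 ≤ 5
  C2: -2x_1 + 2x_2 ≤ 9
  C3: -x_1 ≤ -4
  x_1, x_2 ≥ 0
Feasible point: (4, 0) satisfies every constraint, so the LP is feasible.
Direction d = (1, 0): for each constraint row a, a·d ≤ 0 —
  (-4)(1) + (3)(0) = -4 ≤ 0
  (-2)(1) + (2)(0) = -2 ≤ 0
  (-1)(1) + (0)(0) = -1 ≤ 0
and d ≥ 0, so (4, 0) + t·d stays feasible for every t ≥ 0. Along this ray z = -9x_1 - 5x_2 changes by -9 per unit t, so z → −∞.

The LP is unbounded; z can be made arbitrarily small.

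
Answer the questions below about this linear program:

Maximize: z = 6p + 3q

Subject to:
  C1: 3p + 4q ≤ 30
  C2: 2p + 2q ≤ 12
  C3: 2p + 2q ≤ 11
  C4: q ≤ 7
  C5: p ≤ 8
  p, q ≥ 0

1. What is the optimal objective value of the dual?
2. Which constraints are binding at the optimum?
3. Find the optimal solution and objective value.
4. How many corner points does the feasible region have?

1. 33 (by strong duality, equal to the primal optimum)
2. C3, q ≥ 0
3. p = 5.5, q = 0, z = 33
4. 3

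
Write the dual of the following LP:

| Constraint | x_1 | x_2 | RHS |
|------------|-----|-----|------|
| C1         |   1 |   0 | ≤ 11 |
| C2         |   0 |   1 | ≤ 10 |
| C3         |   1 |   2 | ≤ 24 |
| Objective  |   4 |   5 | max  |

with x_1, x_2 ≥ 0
Minimize: z = 11y1 + 10y2 + 24y3

Subject to:
  C1: -y1 - y3 ≤ -4
  C2: -y2 - 2y3 ≤ -5
  y1, y2, y3 ≥ 0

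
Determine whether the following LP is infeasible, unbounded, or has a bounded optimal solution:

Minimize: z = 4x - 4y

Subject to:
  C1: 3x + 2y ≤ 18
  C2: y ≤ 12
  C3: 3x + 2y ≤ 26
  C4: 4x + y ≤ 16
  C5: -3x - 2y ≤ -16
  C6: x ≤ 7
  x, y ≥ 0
The point (0, 9) satisfies every constraint, so the LP is feasible; the constraints give x ≤ 7 and y ≤ 12, which with x, y ≥ 0 keep the feasible region inside a bounded box. A feasible, bounded LP attains a finite optimum at a vertex.

Bounded optimum: z* = -36 at (0, 9).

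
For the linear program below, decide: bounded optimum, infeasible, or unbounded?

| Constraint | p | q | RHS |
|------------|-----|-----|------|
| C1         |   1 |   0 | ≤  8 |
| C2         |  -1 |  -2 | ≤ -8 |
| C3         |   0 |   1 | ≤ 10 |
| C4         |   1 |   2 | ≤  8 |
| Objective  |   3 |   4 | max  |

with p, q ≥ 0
The point (8, 0) satisfies every constraint, so the LP is feasible; the constraints give p ≤ 8 and q ≤ 10, which with p, q ≥ 0 keep the feasible region inside a bounded box. A feasible, bounded LP attains a finite optimum at a vertex.

Evaluating z = 3p + 4q at each vertex:
  (8, 0): z = 24
  (0, 4): z = 16

The LP has an optimal solution: (8, 0) with z = 24.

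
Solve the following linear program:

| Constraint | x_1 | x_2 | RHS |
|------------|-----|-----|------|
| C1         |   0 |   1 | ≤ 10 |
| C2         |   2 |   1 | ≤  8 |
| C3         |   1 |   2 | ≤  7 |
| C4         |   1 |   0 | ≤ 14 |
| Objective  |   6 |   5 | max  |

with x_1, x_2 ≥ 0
x_1 = 3, x_2 = 2, z = 28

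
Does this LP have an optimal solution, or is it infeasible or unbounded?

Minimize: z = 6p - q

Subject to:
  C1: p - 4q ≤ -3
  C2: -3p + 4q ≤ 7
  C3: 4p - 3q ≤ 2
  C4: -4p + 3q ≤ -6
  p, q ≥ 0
C3 requires 4p - 3q ≤ 2, while C4 (-4p + 3q ≤ -6) is equivalent to 4p - 3q ≥ 6. Together they would need 6 ≤ 4p - 3q ≤ 2, which is impossible since 6 > 2. No point satisfies all constraints.

The feasible region is empty; the LP is infeasible.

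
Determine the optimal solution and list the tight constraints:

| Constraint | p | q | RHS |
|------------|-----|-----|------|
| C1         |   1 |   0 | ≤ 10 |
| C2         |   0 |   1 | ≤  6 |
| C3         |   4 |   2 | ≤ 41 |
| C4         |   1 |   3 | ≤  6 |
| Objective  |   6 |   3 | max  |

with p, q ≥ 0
Optimal: p = 6, q = 0
Binding: C4, q ≥ 0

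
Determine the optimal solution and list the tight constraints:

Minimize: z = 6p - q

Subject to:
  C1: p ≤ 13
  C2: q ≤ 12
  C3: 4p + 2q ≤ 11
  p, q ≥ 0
Optimal: p = 0, q = 5.5
Slack at optimum:
  C1: slack = 13
  C2: slack = 6.5
  C3: slack = 0 (binding)
  p ≥ 0: p = 0 (binding)
  q ≥ 0: q = 5.5
Binding constraints: C3, p ≥ 0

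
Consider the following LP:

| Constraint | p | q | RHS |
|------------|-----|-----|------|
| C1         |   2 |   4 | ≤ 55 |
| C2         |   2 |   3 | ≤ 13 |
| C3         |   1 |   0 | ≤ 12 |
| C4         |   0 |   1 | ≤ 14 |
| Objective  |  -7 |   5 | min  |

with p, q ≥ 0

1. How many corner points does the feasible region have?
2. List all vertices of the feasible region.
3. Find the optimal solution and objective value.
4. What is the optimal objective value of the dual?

1. 3
2. (0, 0), (6.5, 0), (0, 4.333)
3. p = 6.5, q = 0, z = -45.5
4. -45.5 (by strong duality, equal to the primal optimum)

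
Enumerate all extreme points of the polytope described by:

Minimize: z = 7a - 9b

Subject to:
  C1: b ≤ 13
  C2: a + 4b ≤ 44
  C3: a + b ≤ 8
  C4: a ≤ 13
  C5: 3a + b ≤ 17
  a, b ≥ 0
Each vertex is the intersection of two constraint boundaries that also satisfies all remaining constraints:
  a = 0 and b = 0 → (0, 0)
  3a + b = 17 and b = 0 → (5.667, 0)
  a + b = 8 and 3a + b = 17 → (4.5, 3.5)
  a + b = 8 and a = 0 → (0, 8)

Vertices: (0, 0), (5.667, 0), (4.5, 3.5), (0, 8)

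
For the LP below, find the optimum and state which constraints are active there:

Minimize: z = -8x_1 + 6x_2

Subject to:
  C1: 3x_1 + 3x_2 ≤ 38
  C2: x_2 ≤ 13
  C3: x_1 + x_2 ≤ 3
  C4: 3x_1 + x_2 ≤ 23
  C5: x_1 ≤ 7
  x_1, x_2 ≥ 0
Optimal: x_1 = 3, x_2 = 0
Slack at optimum:
  C1: slack = 29
  C2: slack = 13
  C3: slack = 0 (binding)
  C4: slack = 14
  C5: slack = 4
  x_1 ≥ 0: x_1 = 3
  x_2 ≥ 0: x_2 = 0 (binding)
Binding constraints: C3, x_2 ≥ 0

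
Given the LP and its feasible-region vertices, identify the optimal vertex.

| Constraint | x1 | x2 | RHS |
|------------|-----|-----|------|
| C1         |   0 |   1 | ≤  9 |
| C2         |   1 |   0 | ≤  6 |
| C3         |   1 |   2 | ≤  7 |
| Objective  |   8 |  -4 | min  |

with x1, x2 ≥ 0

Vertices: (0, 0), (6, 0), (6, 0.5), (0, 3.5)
(0, 3.5) with z = -14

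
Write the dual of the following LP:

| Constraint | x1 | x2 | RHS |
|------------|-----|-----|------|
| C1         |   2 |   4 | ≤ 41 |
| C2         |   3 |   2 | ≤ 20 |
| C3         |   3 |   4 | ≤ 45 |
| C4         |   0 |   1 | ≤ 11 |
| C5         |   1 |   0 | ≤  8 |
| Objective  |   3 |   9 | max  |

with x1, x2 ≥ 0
Minimize: z = 41y1 + 20y2 + 45y3 + 11y4 + 8y5

Subject to:
  C1: -2y1 - 3y2 - 3y3 - y5 ≤ -3
  C2: -4y1 - 2y2 - 4y3 - y4 ≤ -9
  y1, y2, y3, y4, y5 ≥ 0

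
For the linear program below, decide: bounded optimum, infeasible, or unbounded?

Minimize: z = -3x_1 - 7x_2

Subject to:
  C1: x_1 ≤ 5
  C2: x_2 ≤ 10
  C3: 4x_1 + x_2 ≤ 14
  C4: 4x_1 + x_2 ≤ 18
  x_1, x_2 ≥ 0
The point (1, 10) satisfies every constraint, so the LP is feasible; the constraints give x_1 ≤ 5 and x_2 ≤ 10, which with x_1, x_2 ≥ 0 keep the feasible region inside a bounded box. A feasible, bounded LP attains a finite optimum at a vertex.

Evaluating z = -3x_1 - 7x_2 at each vertex:
  (0, 0): z = 0
  (3.5, 0): z = -10.5
  (1, 10): z = -73
  (0, 10): z = -70

Feasible with finite optimum z* = -73 at (1, 10).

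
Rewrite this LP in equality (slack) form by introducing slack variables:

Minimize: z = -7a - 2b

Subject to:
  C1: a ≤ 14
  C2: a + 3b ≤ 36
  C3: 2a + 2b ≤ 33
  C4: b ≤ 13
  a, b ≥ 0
min z = -7a - 2b

s.t.
  a + s1 = 14
  a + 3b + s2 = 36
  2a + 2b + s3 = 33
  b + s4 = 13
  a, b, s1, s2, s3, s4 ≥ 0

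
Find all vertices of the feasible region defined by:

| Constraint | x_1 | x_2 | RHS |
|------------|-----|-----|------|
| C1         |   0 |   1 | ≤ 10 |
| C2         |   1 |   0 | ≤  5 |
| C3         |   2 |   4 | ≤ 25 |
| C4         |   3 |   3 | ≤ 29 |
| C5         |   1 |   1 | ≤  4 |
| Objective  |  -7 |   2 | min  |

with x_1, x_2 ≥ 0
Each vertex is the intersection of two constraint boundaries that also satisfies all remaining constraints:
  x_1 = 0 and x_2 = 0 → (0, 0)
  x_1 + x_2 = 4 and x_2 = 0 → (4, 0)
  x_1 + x_2 = 4 and x_1 = 0 → (0, 4)

Vertices: (0, 0), (4, 0), (0, 4)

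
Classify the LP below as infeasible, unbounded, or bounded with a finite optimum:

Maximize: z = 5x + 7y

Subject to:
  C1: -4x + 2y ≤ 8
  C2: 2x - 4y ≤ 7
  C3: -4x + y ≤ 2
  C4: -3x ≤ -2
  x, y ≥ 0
Feasible point: (1, 0) satisfies every constraint, so the LP is feasible.
Direction d = (1, 1): for each constraint row a, a·d ≤ 0 —
  (-4)(1) + (2)(1) = -2 ≤ 0
  (2)(1) + (-4)(1) = -2 ≤ 0
  (-4)(1) + (1)(1) = -3 ≤ 0
  (-3)(1) + (0)(1) = -3 ≤ 0
and d ≥ 0, so (1, 0) + t·d stays feasible for every t ≥ 0. Along this ray z = 5x + 7y changes by 12 per unit t, so z → +∞.

The LP is unbounded; z can be made arbitrarily large.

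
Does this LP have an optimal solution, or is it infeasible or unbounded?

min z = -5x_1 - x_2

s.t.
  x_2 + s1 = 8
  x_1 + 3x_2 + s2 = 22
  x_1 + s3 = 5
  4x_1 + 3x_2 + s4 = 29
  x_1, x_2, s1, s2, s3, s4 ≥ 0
The point (5, 3) satisfies every constraint, so the LP is feasible; the constraints give x_1 ≤ 5 and x_2 ≤ 8, which with x_1, x_2 ≥ 0 keep the feasible region inside a bounded box. A feasible, bounded LP attains a finite optimum at a vertex.

Evaluating z = -5x_1 - x_2 at each vertex:
  (0, 0): z = 0
  (5, 0): z = -25
  (5, 3): z = -28
  (2.333, 6.556): z = -18.22
  (0, 7.333): z = -7.333

Bounded optimum: z* = -28 at (5, 3).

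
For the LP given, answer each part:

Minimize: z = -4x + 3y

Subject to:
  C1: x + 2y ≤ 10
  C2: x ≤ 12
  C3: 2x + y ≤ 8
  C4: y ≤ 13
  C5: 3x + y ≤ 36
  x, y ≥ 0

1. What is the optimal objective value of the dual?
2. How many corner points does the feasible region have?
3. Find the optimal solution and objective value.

1. -16 (by strong duality, equal to the primal optimum)
2. 4
3. x = 4, y = 0, z = -16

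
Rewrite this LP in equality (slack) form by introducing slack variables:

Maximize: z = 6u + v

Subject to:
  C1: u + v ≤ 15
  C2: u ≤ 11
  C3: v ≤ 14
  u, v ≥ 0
max z = 6u + v

s.t.
  u + v + s1 = 15
  u + s2 = 11
  v + s3 = 14
  u, v, s1, s2, s3 ≥ 0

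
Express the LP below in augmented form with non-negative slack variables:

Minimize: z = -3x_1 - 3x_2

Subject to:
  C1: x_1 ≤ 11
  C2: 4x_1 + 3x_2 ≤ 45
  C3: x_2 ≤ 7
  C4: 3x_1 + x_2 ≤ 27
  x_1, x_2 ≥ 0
min z = -3x_1 - 3x_2

s.t.
  x_1 + s1 = 11
  4x_1 + 3x_2 + s2 = 45
  x_2 + s3 = 7
  3x_1 + x_2 + s4 = 27
  x_1, x_2, s1, s2, s3, s4 ≥ 0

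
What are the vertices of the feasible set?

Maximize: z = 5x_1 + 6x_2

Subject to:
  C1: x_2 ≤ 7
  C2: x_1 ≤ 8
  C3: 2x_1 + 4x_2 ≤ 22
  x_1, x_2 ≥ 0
Each vertex is the intersection of two constraint boundaries that also satisfies all remaining constraints:
  x_1 = 0 and x_2 = 0 → (0, 0)
  x_1 = 8 and x_2 = 0 → (8, 0)
  x_1 = 8 and 2x_1 + 4x_2 = 22 → (8, 1.5)
  2x_1 + 4x_2 = 22 and x_1 = 0 → (0, 5.5)

Vertices: (0, 0), (8, 0), (8, 1.5), (0, 5.5)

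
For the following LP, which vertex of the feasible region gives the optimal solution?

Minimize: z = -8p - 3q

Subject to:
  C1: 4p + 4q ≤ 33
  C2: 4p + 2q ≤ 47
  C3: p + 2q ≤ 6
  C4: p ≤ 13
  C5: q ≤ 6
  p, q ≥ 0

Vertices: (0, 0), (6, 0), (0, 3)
Evaluating z = -8p - 3q at each vertex:
  (0, 0): z = 0
  (6, 0): z = -48
  (0, 3): z = -9

The smallest value is z = -48, attained at (6, 0).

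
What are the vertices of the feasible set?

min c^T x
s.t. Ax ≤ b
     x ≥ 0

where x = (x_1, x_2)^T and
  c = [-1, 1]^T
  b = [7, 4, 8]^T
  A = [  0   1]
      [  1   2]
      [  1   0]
Each vertex is the intersection of two constraint boundaries that also satisfies all remaining constraints:
  x_1 = 0 and x_2 = 0 → (0, 0)
  x_1 + 2x_2 = 4 and x_2 = 0 → (4, 0)
  x_1 + 2x_2 = 4 and x_1 = 0 → (0, 2)

Vertices: (0, 0), (4, 0), (0, 2)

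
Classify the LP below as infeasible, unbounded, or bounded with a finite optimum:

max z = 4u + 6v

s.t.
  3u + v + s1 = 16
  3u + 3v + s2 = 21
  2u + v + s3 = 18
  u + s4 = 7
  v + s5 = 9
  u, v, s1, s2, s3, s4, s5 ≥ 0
The point (0, 7) satisfies every constraint, so the LP is feasible; the constraints give u ≤ 7 and v ≤ 9, which with u, v ≥ 0 keep the feasible region inside a bounded box. A feasible, bounded LP attains a finite optimum at a vertex.

The LP has an optimal solution: (0, 7) with z = 42.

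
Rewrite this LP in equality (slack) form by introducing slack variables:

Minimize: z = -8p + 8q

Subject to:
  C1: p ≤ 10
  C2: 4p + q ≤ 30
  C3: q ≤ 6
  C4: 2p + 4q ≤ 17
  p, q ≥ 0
min z = -8p + 8q

s.t.
  p + s1 = 10
  4p + q + s2 = 30
  q + s3 = 6
  2p + 4q + s4 = 17
  p, q, s1, s2, s3, s4 ≥ 0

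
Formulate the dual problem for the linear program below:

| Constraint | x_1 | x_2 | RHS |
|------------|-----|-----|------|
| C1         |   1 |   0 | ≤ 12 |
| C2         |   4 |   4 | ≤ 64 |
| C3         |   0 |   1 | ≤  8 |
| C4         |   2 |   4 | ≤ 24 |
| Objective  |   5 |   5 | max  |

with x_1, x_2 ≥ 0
Minimize: z = 12y1 + 64y2 + 8y3 + 24y4

Subject to:
  C1: -y1 - 4y2 - 2y4 ≤ -5
  C2: -4y2 - y3 - 4y4 ≤ -5
  y1, y2, y3, y4 ≥ 0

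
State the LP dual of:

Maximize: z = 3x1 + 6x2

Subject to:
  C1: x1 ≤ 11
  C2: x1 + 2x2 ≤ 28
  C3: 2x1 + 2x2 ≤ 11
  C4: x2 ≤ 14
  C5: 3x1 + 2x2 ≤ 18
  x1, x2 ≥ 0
Minimize: z = 11y1 + 28y2 + 11y3 + 14y4 + 18y5

Subject to:
  C1: -y1 - y2 - 2y3 - 3y5 ≤ -3
  C2: -2y2 - 2y3 - y4 - 2y5 ≤ -6
  y1, y2, y3, y4, y5 ≥ 0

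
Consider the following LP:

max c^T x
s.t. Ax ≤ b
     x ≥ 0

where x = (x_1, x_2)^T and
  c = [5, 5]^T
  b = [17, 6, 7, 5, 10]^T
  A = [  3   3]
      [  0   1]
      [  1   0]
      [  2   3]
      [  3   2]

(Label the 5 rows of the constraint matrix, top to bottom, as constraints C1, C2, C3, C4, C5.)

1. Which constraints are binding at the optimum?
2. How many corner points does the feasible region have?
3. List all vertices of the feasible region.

1. C4, x_2 ≥ 0
2. 3
3. (0, 0), (2.5, 0), (0, 1.667)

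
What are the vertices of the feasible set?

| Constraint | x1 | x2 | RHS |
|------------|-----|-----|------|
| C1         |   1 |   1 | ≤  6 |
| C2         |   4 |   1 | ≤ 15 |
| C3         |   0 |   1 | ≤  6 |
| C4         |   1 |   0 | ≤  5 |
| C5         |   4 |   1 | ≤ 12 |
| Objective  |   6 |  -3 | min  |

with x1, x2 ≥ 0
Each vertex is the intersection of two constraint boundaries that also satisfies all remaining constraints:
  x1 = 0 and x2 = 0 → (0, 0)
  4x1 + x2 = 12 and x2 = 0 → (3, 0)
  x1 + x2 = 6 and 4x1 + x2 = 12 → (2, 4)
  x1 + x2 = 6 and x2 = 6 → (0, 6)

Vertices: (0, 0), (3, 0), (2, 4), (0, 6)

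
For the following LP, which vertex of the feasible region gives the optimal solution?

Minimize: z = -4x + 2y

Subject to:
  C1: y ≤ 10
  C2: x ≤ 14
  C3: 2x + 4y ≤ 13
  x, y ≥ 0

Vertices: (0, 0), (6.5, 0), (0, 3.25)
Evaluating z = -4x + 2y at each vertex:
  (0, 0): z = 0
  (6.5, 0): z = -26
  (0, 3.25): z = 6.5

The smallest value is z = -26, attained at (6.5, 0).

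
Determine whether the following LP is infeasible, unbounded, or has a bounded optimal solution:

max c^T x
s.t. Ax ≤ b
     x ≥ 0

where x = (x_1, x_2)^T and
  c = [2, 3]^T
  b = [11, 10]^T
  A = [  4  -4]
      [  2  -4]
Feasible point: (0, 0) satisfies every constraint, so the LP is feasible.
Direction d = (0, 1): for each constraint row a, a·d ≤ 0 —
  (4)(0) + (-4)(1) = -4 ≤ 0
  (2)(0) + (-4)(1) = -4 ≤ 0
and d ≥ 0, so (0, 0) + t·d stays feasible for every t ≥ 0. Along this ray z = 2x_1 + 3x_2 changes by 3 per unit t, so z → +∞.

Unbounded: there is a feasible ray along which z → +∞.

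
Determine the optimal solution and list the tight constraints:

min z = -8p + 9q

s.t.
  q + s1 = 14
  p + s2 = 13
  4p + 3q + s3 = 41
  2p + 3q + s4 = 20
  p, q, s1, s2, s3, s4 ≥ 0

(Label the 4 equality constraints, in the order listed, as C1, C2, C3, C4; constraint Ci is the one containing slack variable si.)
Optimal: p = 10, q = 0
Slack at optimum:
  C1: slack = 14
  C2: slack = 3
  C3: slack = 1
  C4: slack = 0 (binding)
  p ≥ 0: p = 10
  q ≥ 0: q = 0 (binding)
Binding constraints: C4, q ≥ 0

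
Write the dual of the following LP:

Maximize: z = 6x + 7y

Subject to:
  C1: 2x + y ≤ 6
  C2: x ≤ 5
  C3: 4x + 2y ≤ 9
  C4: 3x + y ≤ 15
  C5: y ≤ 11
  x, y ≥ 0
Minimize: z = 6y1 + 5y2 + 9y3 + 15y4 + 11y5

Subject to:
  C1: -2y1 - y2 - 4y3 - 3y4 ≤ -6
  C2: -y1 - 2y3 - y4 - y5 ≤ -7
  y1, y2, y3, y4, y5 ≥ 0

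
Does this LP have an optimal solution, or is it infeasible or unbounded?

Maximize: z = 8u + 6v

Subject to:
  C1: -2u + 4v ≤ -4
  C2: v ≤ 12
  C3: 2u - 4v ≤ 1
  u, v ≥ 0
C3 requires 2u - 4v ≤ 1, while C1 (-2u + 4v ≤ -4) is equivalent to 2u - 4v ≥ 4. Together they would need 4 ≤ 2u - 4v ≤ 1, which is impossible since 4 > 1. No point satisfies all constraints.

The feasible region is empty; the LP is infeasible.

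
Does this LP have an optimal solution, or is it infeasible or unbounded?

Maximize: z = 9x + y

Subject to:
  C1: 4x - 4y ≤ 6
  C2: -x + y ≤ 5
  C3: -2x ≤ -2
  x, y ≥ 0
Feasible point: (1, 0) satisfies every constraint, so the LP is feasible.
Direction d = (1, 1): for each constraint row a, a·d ≤ 0 —
  (4)(1) + (-4)(1) = 0 ≤ 0
  (-1)(1) + (1)(1) = 0 ≤ 0
  (-2)(1) + (0)(1) = -2 ≤ 0
and d ≥ 0, so (1, 0) + t·d stays feasible for every t ≥ 0. Along this ray z = 9x + y changes by 10 per unit t, so z → +∞.

The LP is unbounded; z can be made arbitrarily large.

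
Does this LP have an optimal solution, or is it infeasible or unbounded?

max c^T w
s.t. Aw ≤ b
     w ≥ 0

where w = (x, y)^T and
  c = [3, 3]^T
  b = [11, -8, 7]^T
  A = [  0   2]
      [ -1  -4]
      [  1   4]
One constraint requires x + 4y ≤ 7, while the constraint -x - 4y ≤ -8 is equivalent to x + 4y ≥ 8. Together they would need 8 ≤ x + 4y ≤ 7, which is impossible since 8 > 7. No point satisfies all constraints.

The feasible region is empty; the LP is infeasible.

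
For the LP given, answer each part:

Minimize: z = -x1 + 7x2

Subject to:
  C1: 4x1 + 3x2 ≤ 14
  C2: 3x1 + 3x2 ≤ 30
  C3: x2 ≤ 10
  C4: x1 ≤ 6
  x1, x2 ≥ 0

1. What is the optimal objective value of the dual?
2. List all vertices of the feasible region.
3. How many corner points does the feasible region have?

1. -3.5 (by strong duality, equal to the primal optimum)
2. (0, 0), (3.5, 0), (0, 4.667)
3. 3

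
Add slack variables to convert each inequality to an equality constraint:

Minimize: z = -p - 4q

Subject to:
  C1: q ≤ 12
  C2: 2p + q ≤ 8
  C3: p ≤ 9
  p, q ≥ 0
min z = -p - 4q

s.t.
  q + s1 = 12
  2p + q + s2 = 8
  p + s3 = 9
  p, q, s1, s2, s3 ≥ 0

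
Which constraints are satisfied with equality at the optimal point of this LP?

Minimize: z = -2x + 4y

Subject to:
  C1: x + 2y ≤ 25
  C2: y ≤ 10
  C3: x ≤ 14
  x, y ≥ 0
Optimal: x = 14, y = 0
Binding: C3, y ≥ 0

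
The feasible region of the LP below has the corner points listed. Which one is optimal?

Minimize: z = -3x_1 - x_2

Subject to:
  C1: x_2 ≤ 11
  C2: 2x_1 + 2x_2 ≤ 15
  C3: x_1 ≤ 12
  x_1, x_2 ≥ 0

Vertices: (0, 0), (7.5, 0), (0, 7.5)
Evaluating z = -3x_1 - x_2 at each vertex:
  (0, 0): z = 0
  (7.5, 0): z = -22.5
  (0, 7.5): z = -7.5

The smallest value is z = -22.5, attained at (7.5, 0).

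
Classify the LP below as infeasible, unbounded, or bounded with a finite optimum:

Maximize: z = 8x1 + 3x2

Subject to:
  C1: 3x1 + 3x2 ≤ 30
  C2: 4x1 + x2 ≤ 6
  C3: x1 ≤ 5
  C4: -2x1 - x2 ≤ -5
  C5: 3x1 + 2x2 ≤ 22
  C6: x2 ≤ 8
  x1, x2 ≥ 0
The point (0, 6) satisfies every constraint, so the LP is feasible; the constraints give x1 ≤ 5 and x2 ≤ 8, which with x1, x2 ≥ 0 keep the feasible region inside a bounded box. A feasible, bounded LP attains a finite optimum at a vertex.

Bounded optimum: z* = 18 at (0, 6).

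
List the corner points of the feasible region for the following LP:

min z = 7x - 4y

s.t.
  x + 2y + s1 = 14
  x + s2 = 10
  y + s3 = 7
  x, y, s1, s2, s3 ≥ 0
Each vertex is the intersection of two constraint boundaries that also satisfies all remaining constraints:
  x = 0 and y = 0 → (0, 0)
  x = 10 and y = 0 → (10, 0)
  x + 2y = 14 and x = 10 → (10, 2)
  x + 2y = 14 and y = 7 → (0, 7)

Vertices: (0, 0), (10, 0), (10, 2), (0, 7)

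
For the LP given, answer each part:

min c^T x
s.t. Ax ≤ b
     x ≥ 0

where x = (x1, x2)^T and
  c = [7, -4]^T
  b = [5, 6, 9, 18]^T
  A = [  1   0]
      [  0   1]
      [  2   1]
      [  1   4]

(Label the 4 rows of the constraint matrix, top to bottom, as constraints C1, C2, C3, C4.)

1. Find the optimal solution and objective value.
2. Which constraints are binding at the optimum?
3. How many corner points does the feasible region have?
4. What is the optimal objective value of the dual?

1. x1 = 0, x2 = 4.5, z = -18
2. C4, x1 ≥ 0
3. 4
4. -18 (by strong duality, equal to the primal optimum)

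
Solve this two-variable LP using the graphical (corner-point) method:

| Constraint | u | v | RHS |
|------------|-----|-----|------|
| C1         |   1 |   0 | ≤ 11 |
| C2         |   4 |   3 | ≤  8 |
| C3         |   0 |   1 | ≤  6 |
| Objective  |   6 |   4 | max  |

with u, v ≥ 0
u = 2, v = 0, z = 12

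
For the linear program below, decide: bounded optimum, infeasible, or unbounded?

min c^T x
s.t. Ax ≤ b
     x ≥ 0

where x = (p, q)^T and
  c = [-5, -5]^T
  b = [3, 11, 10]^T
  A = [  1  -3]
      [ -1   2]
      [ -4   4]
Feasible point: (0, 0) satisfies every constraint, so the LP is feasible.
Direction d = (3, 1): for each constraint row a, a·d ≤ 0 —
  (1)(3) + (-3)(1) = 0 ≤ 0
  (-1)(3) + (2)(1) = -1 ≤ 0
  (-4)(3) + (4)(1) = -8 ≤ 0
and d ≥ 0, so (0, 0) + t·d stays feasible for every t ≥ 0. Along this ray z = -5p - 5q changes by -20 per unit t, so z → −∞.

Unbounded: there is a feasible ray along which z → −∞.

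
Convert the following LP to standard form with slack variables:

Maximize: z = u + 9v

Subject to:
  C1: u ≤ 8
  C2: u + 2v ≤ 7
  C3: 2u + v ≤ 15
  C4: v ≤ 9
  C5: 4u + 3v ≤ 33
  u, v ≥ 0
max z = u + 9v

s.t.
  u + s1 = 8
  u + 2v + s2 = 7
  2u + v + s3 = 15
  v + s4 = 9
  4u + 3v + s5 = 33
  u, v, s1, s2, s3, s4, s5 ≥ 0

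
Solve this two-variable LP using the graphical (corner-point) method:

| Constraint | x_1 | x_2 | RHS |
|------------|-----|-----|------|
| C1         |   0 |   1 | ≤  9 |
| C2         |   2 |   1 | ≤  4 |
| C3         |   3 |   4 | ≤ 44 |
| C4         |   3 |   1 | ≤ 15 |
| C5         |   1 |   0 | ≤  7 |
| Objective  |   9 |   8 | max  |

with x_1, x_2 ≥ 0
x_1 = 0, x_2 = 4, z = 32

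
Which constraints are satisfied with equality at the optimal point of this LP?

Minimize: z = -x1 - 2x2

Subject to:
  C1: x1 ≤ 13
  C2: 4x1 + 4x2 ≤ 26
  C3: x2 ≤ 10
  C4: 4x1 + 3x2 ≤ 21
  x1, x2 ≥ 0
Optimal: x1 = 0, x2 = 6.5
Binding: C2, x1 ≥ 0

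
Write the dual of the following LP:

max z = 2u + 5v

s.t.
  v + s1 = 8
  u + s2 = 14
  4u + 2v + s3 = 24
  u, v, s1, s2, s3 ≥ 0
Minimize: z = 8y1 + 14y2 + 24y3

Subject to:
  C1: -y2 - 4y3 ≤ -2
  C2: -y1 - 2y3 ≤ -5
  y1, y2, y3 ≥ 0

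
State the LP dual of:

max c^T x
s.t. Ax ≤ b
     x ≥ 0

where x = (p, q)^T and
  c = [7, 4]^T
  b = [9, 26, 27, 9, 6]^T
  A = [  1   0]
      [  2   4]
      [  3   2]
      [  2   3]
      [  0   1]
Minimize: z = 9y1 + 26y2 + 27y3 + 9y4 + 6y5

Subject to:
  C1: -y1 - 2y2 - 3y3 - 2y4 ≤ -7
  C2: -4y2 - 2y3 - 3y4 - y5 ≤ -4
  y1, y2, y3, y4, y5 ≥ 0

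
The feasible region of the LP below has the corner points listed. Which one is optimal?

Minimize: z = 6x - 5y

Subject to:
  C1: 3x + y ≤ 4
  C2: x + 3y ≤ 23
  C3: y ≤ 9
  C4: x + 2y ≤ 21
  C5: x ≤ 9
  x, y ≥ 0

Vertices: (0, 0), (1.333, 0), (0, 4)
Evaluating z = 6x - 5y at each vertex:
  (0, 0): z = 0
  (1.333, 0): z = 8
  (0, 4): z = -20

The smallest value is z = -20, attained at (0, 4).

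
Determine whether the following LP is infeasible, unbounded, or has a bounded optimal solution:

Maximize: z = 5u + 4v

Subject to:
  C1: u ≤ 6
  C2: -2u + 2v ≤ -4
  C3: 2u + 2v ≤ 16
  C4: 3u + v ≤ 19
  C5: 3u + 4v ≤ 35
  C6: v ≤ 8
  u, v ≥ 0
The point (5.5, 2.5) satisfies every constraint, so the LP is feasible; the constraints give u ≤ 6 and v ≤ 8, which with u, v ≥ 0 keep the feasible region inside a bounded box. A feasible, bounded LP attains a finite optimum at a vertex.

Evaluating z = 5u + 4v at each vertex:
  (2, 0): z = 10
  (6, 0): z = 30
  (6, 1): z = 34
  (5.5, 2.5): z = 37.5
  (5, 3): z = 37

The LP has an optimal solution: (5.5, 2.5) with z = 37.5.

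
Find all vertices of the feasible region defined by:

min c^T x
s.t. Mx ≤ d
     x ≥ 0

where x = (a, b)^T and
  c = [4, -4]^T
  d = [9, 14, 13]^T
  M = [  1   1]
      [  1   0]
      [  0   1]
Each vertex is the intersection of two constraint boundaries that also satisfies all remaining constraints:
  a = 0 and b = 0 → (0, 0)
  a + b = 9 and b = 0 → (9, 0)
  a + b = 9 and a = 0 → (0, 9)

Vertices: (0, 0), (9, 0), (0, 9)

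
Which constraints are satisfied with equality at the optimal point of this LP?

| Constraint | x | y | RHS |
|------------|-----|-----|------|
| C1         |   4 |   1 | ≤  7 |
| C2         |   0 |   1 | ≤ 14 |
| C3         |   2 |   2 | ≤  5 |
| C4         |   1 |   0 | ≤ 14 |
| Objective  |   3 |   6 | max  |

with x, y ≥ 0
Optimal: x = 0, y = 2.5
Binding: C3, x ≥ 0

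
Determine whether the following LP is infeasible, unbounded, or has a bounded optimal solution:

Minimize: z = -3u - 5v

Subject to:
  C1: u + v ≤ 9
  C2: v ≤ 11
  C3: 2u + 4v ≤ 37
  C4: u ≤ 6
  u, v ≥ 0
The point (0, 9) satisfies every constraint, so the LP is feasible; the constraints give u ≤ 6 and v ≤ 11, which with u, v ≥ 0 keep the feasible region inside a bounded box. A feasible, bounded LP attains a finite optimum at a vertex.

Evaluating z = -3u - 5v at each vertex:
  (0, 0): z = 0
  (6, 0): z = -18
  (6, 3): z = -33
  (0, 9): z = -45

Feasible with finite optimum z* = -45 at (0, 9).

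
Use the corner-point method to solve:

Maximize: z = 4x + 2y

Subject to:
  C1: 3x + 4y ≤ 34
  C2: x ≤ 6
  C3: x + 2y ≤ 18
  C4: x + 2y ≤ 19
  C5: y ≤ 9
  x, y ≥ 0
x = 6, y = 4, z = 32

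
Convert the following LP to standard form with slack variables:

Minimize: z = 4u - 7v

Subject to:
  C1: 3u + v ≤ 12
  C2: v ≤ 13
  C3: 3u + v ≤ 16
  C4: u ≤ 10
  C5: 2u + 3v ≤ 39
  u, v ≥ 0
min z = 4u - 7v

s.t.
  3u + v + s1 = 12
  v + s2 = 13
  3u + v + s3 = 16
  u + s4 = 10
  2u + 3v + s5 = 39
  u, v, s1, s2, s3, s4, s5 ≥ 0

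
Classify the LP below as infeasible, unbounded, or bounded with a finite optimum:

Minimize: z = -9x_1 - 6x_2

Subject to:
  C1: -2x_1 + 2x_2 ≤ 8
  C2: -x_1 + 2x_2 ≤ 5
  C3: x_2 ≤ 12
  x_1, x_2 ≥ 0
Feasible point: (0, 0) satisfies every constraint, so the LP is feasible.
Direction d = (1, 0): for each constraint row a, a·d ≤ 0 —
  (-2)(1) + (2)(0) = -2 ≤ 0
  (-1)(1) + (2)(0) = -1 ≤ 0
  (0)(1) + (1)(0) = 0 ≤ 0
and d ≥ 0, so (0, 0) + t·d stays feasible for every t ≥ 0. Along this ray z = -9x_1 - 6x_2 changes by -9 per unit t, so z → −∞.

Unbounded — the objective can decrease without bound over the feasible region.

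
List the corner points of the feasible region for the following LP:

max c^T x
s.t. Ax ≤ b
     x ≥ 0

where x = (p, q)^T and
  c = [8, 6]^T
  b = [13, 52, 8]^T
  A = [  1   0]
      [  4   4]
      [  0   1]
Each vertex is the intersection of two constraint boundaries that also satisfies all remaining constraints:
  p = 0 and q = 0 → (0, 0)
  p = 13 and 4p + 4q = 52 → (13, 0)
  4p + 4q = 52 and q = 8 → (5, 8)
  q = 8 and p = 0 → (0, 8)

Vertices: (0, 0), (13, 0), (5, 8), (0, 8)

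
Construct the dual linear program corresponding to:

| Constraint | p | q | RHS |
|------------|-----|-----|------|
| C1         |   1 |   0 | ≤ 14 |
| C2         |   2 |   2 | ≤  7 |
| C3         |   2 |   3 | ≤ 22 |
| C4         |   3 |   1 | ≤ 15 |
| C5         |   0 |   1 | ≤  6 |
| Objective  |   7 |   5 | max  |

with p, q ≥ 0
Minimize: z = 14y1 + 7y2 + 22y3 + 15y4 + 6y5

Subject to:
  C1: -y1 - 2y2 - 2y3 - 3y4 ≤ -7
  C2: -2y2 - 3y3 - y4 - y5 ≤ -5
  y1, y2, y3, y4, y5 ≥ 0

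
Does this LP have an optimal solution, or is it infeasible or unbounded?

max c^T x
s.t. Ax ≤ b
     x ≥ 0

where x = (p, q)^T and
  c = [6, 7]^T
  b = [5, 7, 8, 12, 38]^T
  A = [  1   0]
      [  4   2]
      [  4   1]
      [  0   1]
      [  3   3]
The point (0, 3.5) satisfies every constraint, so the LP is feasible; the constraints give p ≤ 5 and q ≤ 12, which with p, q ≥ 0 keep the feasible region inside a bounded box. A feasible, bounded LP attains a finite optimum at a vertex.

Evaluating z = 6p + 7q at each vertex:
  (0, 0): z = 0
  (1.75, 0): z = 10.5
  (0, 3.5): z = 24.5

Feasible with finite optimum z* = 24.5 at (0, 3.5).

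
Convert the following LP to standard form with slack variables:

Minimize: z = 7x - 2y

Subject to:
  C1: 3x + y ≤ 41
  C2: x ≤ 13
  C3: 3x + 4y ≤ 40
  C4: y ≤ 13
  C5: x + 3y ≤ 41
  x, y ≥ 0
min z = 7x - 2y

s.t.
  3x + y + s1 = 41
  x + s2 = 13
  3x + 4y + s3 = 40
  y + s4 = 13
  x + 3y + s5 = 41
  x, y, s1, s2, s3, s4, s5 ≥ 0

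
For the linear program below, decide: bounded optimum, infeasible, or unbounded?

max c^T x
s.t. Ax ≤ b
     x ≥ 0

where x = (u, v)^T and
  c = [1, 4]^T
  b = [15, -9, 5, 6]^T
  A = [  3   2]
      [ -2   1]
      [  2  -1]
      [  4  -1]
One constraint requires 2u - v ≤ 5, while the constraint -2u + v ≤ -9 is equivalent to 2u - v ≥ 9. Together they would need 9 ≤ 2u - v ≤ 5, which is impossible since 9 > 5. No point satisfies all constraints.

The feasible region is empty; the LP is infeasible.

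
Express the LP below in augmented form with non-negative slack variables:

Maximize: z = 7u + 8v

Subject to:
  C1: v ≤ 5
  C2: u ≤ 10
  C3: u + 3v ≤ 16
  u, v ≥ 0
max z = 7u + 8v

s.t.
  v + s1 = 5
  u + s2 = 10
  u + 3v + s3 = 16
  u, v, s1, s2, s3 ≥ 0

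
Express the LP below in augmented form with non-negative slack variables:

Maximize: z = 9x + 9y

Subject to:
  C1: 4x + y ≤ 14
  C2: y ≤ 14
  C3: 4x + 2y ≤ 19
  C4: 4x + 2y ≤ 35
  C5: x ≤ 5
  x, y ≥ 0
max z = 9x + 9y

s.t.
  4x + y + s1 = 14
  y + s2 = 14
  4x + 2y + s3 = 19
  4x + 2y + s4 = 35
  x + s5 = 5
  x, y, s1, s2, s3, s4, s5 ≥ 0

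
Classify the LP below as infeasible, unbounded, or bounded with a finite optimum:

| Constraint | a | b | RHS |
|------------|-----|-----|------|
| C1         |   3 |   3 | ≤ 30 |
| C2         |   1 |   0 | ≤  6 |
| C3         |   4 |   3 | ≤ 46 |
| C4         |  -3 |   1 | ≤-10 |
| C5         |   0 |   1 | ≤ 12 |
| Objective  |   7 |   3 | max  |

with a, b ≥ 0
The point (6, 4) satisfies every constraint, so the LP is feasible; the constraints give a ≤ 6 and b ≤ 12, which with a, b ≥ 0 keep the feasible region inside a bounded box. A feasible, bounded LP attains a finite optimum at a vertex.

Evaluating z = 7a + 3b at each vertex:
  (3.333, 0): z = 23.33
  (6, 0): z = 42
  (6, 4): z = 54
  (5, 5): z = 50

Feasible with finite optimum z* = 54 at (6, 4).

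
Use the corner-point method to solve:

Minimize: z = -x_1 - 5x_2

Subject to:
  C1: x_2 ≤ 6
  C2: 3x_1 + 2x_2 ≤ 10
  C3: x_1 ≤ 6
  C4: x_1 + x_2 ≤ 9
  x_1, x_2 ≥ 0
x_1 = 0, x_2 = 5, z = -25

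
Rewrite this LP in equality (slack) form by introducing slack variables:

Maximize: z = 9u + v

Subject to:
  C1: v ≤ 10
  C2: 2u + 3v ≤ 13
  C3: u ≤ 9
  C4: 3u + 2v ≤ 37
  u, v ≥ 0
max z = 9u + v

s.t.
  v + s1 = 10
  2u + 3v + s2 = 13
  u + s3 = 9
  3u + 2v + s4 = 37
  u, v, s1, s2, s3, s4 ≥ 0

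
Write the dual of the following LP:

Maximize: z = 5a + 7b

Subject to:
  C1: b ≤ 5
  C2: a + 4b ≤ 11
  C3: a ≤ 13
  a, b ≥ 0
Minimize: z = 5y1 + 11y2 + 13y3

Subject to:
  C1: -y2 - y3 ≤ -5
  C2: -y1 - 4y2 ≤ -7
  y1, y2, y3 ≥ 0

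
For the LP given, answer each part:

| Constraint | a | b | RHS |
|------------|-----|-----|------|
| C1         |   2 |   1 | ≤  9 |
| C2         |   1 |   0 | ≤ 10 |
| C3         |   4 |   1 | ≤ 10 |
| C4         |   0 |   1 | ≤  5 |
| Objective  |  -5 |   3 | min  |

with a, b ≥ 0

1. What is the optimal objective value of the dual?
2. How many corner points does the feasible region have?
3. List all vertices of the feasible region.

1. -12.5 (by strong duality, equal to the primal optimum)
2. 4
3. (0, 0), (2.5, 0), (1.25, 5), (0, 5)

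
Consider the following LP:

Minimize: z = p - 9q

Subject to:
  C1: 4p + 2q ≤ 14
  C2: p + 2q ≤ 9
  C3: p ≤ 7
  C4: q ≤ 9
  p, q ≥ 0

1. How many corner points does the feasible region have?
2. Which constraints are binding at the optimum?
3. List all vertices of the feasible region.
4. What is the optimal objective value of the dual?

1. 4
2. C2, p ≥ 0
3. (0, 0), (3.5, 0), (1.667, 3.667), (0, 4.5)
4. -40.5 (by strong duality, equal to the primal optimum)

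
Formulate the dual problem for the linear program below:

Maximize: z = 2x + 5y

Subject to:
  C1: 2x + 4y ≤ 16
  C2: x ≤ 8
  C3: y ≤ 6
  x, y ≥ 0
Minimize: z = 16y1 + 8y2 + 6y3

Subject to:
  C1: -2y1 - y2 ≤ -2
  C2: -4y1 - y3 ≤ -5
  y1, y2, y3 ≥ 0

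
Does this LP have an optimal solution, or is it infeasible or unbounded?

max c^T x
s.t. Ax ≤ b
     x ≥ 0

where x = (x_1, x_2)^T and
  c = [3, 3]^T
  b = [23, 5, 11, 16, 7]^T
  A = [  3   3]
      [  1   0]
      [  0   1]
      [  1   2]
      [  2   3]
The point (3.5, 0) satisfies every constraint, so the LP is feasible; the constraints give x_1 ≤ 5 and x_2 ≤ 11, which with x_1, x_2 ≥ 0 keep the feasible region inside a bounded box. A feasible, bounded LP attains a finite optimum at a vertex.

Bounded optimum: z* = 10.5 at (3.5, 0).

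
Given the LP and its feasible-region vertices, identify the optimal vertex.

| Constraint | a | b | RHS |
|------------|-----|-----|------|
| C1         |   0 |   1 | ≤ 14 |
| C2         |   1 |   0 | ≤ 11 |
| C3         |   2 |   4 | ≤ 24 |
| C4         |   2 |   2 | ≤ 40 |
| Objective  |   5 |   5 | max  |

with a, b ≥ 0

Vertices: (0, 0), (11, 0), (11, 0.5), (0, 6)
Evaluating z = 5a + 5b at each vertex:
  (0, 0): z = 0
  (11, 0): z = 55
  (11, 0.5): z = 57.5
  (0, 6): z = 30

The largest value is z = 57.5, attained at (11, 0.5).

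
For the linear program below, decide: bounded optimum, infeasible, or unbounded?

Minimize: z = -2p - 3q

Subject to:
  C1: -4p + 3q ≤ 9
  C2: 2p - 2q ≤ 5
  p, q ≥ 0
Feasible point: (0, 0) satisfies every constraint, so the LP is feasible.
Direction d = (1, 1): for each constraint row a, a·d ≤ 0 —
  (-4)(1) + (3)(1) = -1 ≤ 0
  (2)(1) + (-2)(1) = 0 ≤ 0
and d ≥ 0, so (0, 0) + t·d stays feasible for every t ≥ 0. Along this ray z = -2p - 3q changes by -5 per unit t, so z → −∞.

Unbounded — the objective can decrease without bound over the feasible region.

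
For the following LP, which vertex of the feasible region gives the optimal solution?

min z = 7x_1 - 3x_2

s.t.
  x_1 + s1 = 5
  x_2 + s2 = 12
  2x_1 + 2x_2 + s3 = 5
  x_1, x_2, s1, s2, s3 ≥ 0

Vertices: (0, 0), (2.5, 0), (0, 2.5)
Evaluating z = 7x_1 - 3x_2 at each vertex:
  (0, 0): z = 0
  (2.5, 0): z = 17.5
  (0, 2.5): z = -7.5

The smallest value is z = -7.5, attained at (0, 2.5).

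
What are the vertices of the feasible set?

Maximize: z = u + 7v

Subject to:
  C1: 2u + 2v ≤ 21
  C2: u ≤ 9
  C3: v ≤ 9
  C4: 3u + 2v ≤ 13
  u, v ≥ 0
Each vertex is the intersection of two constraint boundaries that also satisfies all remaining constraints:
  u = 0 and v = 0 → (0, 0)
  3u + 2v = 13 and v = 0 → (4.333, 0)
  3u + 2v = 13 and u = 0 → (0, 6.5)

Vertices: (0, 0), (4.333, 0), (0, 6.5)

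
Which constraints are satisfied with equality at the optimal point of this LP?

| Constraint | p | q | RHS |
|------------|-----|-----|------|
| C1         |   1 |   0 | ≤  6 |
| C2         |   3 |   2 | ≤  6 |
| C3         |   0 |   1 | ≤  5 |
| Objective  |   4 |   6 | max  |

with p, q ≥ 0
Optimal: p = 0, q = 3
Slack at optimum:
  C1: slack = 6
  C2: slack = 0 (binding)
  C3: slack = 2
  p ≥ 0: p = 0 (binding)
  q ≥ 0: q = 3
Binding constraints: C2, p ≥ 0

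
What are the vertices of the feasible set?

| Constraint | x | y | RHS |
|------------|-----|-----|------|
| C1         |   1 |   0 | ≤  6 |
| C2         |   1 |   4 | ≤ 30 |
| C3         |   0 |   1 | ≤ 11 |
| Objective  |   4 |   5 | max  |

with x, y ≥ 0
Each vertex is the intersection of two constraint boundaries that also satisfies all remaining constraints:
  x = 0 and y = 0 → (0, 0)
  x = 6 and y = 0 → (6, 0)
  x = 6 and x + 4y = 30 → (6, 6)
  x + 4y = 30 and x = 0 → (0, 7.5)

Vertices: (0, 0), (6, 0), (6, 6), (0, 7.5)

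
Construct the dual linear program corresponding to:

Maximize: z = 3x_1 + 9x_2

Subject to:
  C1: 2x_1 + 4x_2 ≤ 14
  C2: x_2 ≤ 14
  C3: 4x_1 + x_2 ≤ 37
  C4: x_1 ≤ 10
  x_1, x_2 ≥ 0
Minimize: z = 14y1 + 14y2 + 37y3 + 10y4

Subject to:
  C1: -2y1 - 4y3 - y4 ≤ -3
  C2: -4y1 - y2 - y3 ≤ -9
  y1, y2, y3, y4 ≥ 0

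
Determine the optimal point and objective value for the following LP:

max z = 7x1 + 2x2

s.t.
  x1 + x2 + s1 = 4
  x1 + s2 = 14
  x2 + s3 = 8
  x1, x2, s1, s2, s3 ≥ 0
x1 = 4, x2 = 0, z = 28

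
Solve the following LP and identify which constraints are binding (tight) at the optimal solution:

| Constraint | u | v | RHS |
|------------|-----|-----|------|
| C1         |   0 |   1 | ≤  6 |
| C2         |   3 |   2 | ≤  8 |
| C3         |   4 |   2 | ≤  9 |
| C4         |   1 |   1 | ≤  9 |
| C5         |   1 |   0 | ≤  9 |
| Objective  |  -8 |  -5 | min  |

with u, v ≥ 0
Optimal: u = 1, v = 2.5
Binding: C2, C3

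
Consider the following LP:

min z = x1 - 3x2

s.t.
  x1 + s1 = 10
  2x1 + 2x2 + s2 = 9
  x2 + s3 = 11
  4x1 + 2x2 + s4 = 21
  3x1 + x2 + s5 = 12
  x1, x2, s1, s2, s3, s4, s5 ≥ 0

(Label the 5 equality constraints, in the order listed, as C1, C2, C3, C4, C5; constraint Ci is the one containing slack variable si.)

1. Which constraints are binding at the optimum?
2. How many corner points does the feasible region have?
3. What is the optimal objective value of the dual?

1. C2, x1 ≥ 0
2. 4
3. -13.5 (by strong duality, equal to the primal optimum)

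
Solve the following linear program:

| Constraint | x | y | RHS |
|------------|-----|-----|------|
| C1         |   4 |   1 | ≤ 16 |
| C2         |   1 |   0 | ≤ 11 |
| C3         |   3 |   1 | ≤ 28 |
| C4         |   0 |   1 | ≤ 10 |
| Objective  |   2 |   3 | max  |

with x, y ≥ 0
x = 1.5, y = 10, z = 33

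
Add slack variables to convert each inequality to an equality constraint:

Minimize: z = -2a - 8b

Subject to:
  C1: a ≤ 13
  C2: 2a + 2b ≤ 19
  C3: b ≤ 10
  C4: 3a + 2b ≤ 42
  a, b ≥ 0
min z = -2a - 8b

s.t.
  a + s1 = 13
  2a + 2b + s2 = 19
  b + s3 = 10
  3a + 2b + s4 = 42
  a, b, s1, s2, s3, s4 ≥ 0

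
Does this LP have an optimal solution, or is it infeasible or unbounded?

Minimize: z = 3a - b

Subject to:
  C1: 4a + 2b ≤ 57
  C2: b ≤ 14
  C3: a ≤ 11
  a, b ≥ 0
The point (0, 14) satisfies every constraint, so the LP is feasible; the constraints give a ≤ 11 and b ≤ 14, which with a, b ≥ 0 keep the feasible region inside a bounded box. A feasible, bounded LP attains a finite optimum at a vertex.

Evaluating z = 3a - b at each vertex:
  (0, 0): z = 0
  (11, 0): z = 33
  (11, 6.5): z = 26.5
  (7.25, 14): z = 7.75
  (0, 14): z = -14

Bounded optimum: z* = -14 at (0, 14).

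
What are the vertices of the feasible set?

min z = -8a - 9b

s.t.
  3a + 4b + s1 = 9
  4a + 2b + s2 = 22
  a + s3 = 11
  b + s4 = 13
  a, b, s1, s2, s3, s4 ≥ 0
Each vertex is the intersection of two constraint boundaries that also satisfies all remaining constraints:
  a = 0 and b = 0 → (0, 0)
  3a + 4b = 9 and b = 0 → (3, 0)
  3a + 4b = 9 and a = 0 → (0, 2.25)

Vertices: (0, 0), (3, 0), (0, 2.25)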